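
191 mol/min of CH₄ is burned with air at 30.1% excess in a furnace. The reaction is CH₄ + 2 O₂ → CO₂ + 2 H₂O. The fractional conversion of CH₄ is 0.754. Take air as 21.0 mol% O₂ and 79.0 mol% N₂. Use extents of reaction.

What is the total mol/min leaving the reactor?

2560 mol/min

Stoichiometric O₂ = 2 × 191 = 382 mol/min; O₂ fed = 382 × 1.301 = 497 mol/min.
N₂ fed = 497 × 79/21 = 1870 mol/min.
Fuel reacted = 0.754 × 191 → ξ = 144 mol/min.
Outlet (n = n₀ + ν ξ):
  CH₄: 191 − 1(144) = 46.99
  O₂: 497 − 2(144) = 209
  N₂: 1870 (inert)
  CO₂: 0 + 1(144) = 144
  H₂O: 0 + 2(144) = 288
Total out = 46.99 + 209 + 1870 + 144 + 288 = 2558 mol/min.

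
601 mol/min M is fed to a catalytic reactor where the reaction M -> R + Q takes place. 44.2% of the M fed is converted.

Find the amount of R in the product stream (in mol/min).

M reacted = 0.442 × 601 = 265.6 mol/min; ν_M = −1, so ξ = 265.6/1 = 265.6 mol/min.
Outlet amounts (n = n₀ + ν ξ):
  M: 601 − 1(265.6) = 335.4
  R: 0 + 1(265.6) = 265.6
  Q: 0 + 1(265.6) = 265.6

266 mol/min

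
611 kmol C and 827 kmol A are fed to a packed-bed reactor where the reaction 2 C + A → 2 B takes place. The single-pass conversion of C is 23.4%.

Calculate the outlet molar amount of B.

143 kmol

C reacted = 0.234 × 611 = 143 kmol; ν_C = −2, so ξ = 143/2 = 71.49 kmol.
Outlet amounts (n = n₀ + ν ξ):
  C: 611 − 2(71.49) = 468
  A: 827 − 1(71.49) = 755.5
  B: 0 + 2(71.49) = 143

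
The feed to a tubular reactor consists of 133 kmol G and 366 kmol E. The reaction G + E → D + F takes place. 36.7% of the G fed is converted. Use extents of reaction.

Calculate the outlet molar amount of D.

G reacted = 0.367 × 133 = 48.81 kmol; ν_G = −1, so ξ = 48.81/1 = 48.81 kmol.
Outlet amounts (n = n₀ + ν ξ):
  G: 133 − 1(48.81) = 84.19
  E: 366 − 1(48.81) = 317.2
  D: 0 + 1(48.81) = 48.81
  F: 0 + 1(48.81) = 48.81

48.8 kmol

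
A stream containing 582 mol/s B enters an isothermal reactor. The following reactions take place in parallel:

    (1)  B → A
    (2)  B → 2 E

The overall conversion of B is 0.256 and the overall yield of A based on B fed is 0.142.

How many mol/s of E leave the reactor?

133 mol/s

Yield of A: 1ξ₁ / 582 = 0.142 → ξ₁ = 82.64 mol/s.
Conversion of B: 1ξ₁ + 1ξ₂ = 0.256 × 582 = 149 → ξ₂ = 66.35 mol/s.
Outlet amounts (n = n₀ + Σ ν·ξ):
  B: 582 − 1(82.64) − 1(66.35) = 433
  A: 0 + 1(82.64) = 82.64
  E: 0 + 2(66.35) = 132.7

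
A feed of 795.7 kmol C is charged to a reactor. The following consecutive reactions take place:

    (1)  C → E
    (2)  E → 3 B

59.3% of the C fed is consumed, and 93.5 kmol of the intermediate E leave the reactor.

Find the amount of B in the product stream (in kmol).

1140 kmol

Conversion of C: C consumed = 1ξ₁ = 0.593 × 795.7 → ξ₁ = 471.9 kmol.
E balance: n_E = 0 + 1ξ₁ − 1ξ₂ = 93.5 → ξ₂ = (1·471.9 − 93.5)/1 = 378.4 kmol.
Outlet amounts (n = n₀ + Σ ν·ξ):
  C: 795.7 − 1(471.9) = 323.8
  E: 0 + 1(471.9) − 1(378.4) = 93.5
  B: 0 + 3(378.4) = 1135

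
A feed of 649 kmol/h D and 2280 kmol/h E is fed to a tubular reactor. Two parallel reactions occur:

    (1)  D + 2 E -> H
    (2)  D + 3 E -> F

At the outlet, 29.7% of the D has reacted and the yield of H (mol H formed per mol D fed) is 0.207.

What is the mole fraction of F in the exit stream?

0.0235

Yield of H: 1ξ₁ / 649 = 0.207 → ξ₁ = 134.3 kmol/h.
Conversion of D: 1ξ₁ + 1ξ₂ = 0.297 × 649 = 192.8 → ξ₂ = 58.41 kmol/h.
Outlet amounts (n = n₀ + Σ ν·ξ):
  D: 649 − 1(134.3) − 1(58.41) = 456.2
  E: 2280 − 2(134.3) − 3(58.41) = 1836
  H: 0 + 1(134.3) = 134.3
  F: 0 + 1(58.41) = 58.41
Total out = 2485 kmol/h; y_F = 58.41 / 2485 = 0.0235.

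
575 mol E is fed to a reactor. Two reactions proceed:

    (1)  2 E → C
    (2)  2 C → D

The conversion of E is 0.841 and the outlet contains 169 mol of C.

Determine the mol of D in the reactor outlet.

36.4 mol

Conversion of E: E consumed = 2ξ₁ = 0.841 × 575 → ξ₁ = 241.8 mol.
C balance: n_C = 0 + 1ξ₁ − 2ξ₂ = 169 → ξ₂ = (1·241.8 − 169)/2 = 36.39 mol.
Outlet amounts (n = n₀ + Σ ν·ξ):
  E: 575 − 2(241.8) = 91.43
  C: 0 + 1(241.8) − 2(36.39) = 169
  D: 0 + 1(36.39) = 36.39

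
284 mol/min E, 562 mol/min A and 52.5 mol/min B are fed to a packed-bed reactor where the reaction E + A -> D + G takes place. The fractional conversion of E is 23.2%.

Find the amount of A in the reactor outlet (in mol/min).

E reacted = 0.232 × 284 = 65.89 mol/min; ν_E = −1, so ξ = 65.89/1 = 65.89 mol/min.
Outlet amounts (n = n₀ + ν ξ):
  E: 284 − 1(65.89) = 218.1
  A: 562 − 1(65.89) = 496.1
  D: 0 + 1(65.89) = 65.89
  G: 0 + 1(65.89) = 65.89
  B: 52.5 (inert)

496 mol/min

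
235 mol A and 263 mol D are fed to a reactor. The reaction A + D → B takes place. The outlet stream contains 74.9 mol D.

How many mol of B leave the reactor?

For D: n = n₀ − 1ξ → 74.9 = 263 − 1ξ, giving ξ = 188.1 mol.
Outlet amounts (n = n₀ + ν ξ):
  A: 235 − 1(188.1) = 46.9
  D: 263 − 1(188.1) = 74.9
  B: 0 + 1(188.1) = 188.1

188 mol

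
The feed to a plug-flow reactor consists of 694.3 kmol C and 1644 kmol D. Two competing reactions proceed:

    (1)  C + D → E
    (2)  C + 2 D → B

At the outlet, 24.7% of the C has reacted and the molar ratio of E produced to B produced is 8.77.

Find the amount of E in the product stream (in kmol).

Conversion of C: C consumed = 0.247 × 694.3 = 171.5 kmol = 1ξ₁ + 1ξ₂.
Selectivity: 1ξ₁ / (1ξ₂) = 8.77 → ξ₁ = 8.77 ξ₂.
Substitute: (1·8.77 + 1) ξ₂ = 171.5 → ξ₂ = 17.55 kmol, ξ₁ = 153.9 kmol.
Outlet amounts (n = n₀ + Σ ν·ξ):
  C: 694.3 − 1(153.9) − 1(17.55) = 522.8
  D: 1644 − 1(153.9) − 2(17.55) = 1455
  E: 0 + 1(153.9) = 153.9
  B: 0 + 1(17.55) = 17.55

154 kmol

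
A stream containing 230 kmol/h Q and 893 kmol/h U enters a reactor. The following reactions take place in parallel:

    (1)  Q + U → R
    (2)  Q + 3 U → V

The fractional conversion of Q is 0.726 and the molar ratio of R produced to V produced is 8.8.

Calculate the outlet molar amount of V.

Conversion of Q: Q consumed = 0.726 × 230 = 167 kmol/h = 1ξ₁ + 1ξ₂.
Selectivity: 1ξ₁ / (1ξ₂) = 8.8 → ξ₁ = 8.8 ξ₂.
Substitute: (1·8.8 + 1) ξ₂ = 167 → ξ₂ = 17.04 kmol/h, ξ₁ = 149.9 kmol/h.
Outlet amounts (n = n₀ + Σ ν·ξ):
  Q: 230 − 1(149.9) − 1(17.04) = 63.02
  U: 893 − 1(149.9) − 3(17.04) = 691.9
  R: 0 + 1(149.9) = 149.9
  V: 0 + 1(17.04) = 17.04

17 kmol/h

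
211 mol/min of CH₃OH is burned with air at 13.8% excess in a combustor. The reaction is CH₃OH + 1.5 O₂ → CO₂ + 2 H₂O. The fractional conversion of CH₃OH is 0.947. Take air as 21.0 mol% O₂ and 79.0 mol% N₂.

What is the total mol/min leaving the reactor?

Stoichiometric O₂ = 1.5 × 211 = 316.5 mol/min; O₂ fed = 316.5 × 1.138 = 360.2 mol/min.
N₂ fed = 360.2 × 79/21 = 1355 mol/min.
Fuel reacted = 0.947 × 211 → ξ = 199.8 mol/min.
Outlet (n = n₀ + ν ξ):
  CH₃OH: 211 − 1(199.8) = 11.18
  O₂: 360.2 − 1.5(199.8) = 60.45
  N₂: 1355 (inert)
  CO₂: 0 + 1(199.8) = 199.8
  H₂O: 0 + 2(199.8) = 399.6
Total out = 11.18 + 60.45 + 1355 + 199.8 + 399.6 = 2026 mol/min.

2030 mol/min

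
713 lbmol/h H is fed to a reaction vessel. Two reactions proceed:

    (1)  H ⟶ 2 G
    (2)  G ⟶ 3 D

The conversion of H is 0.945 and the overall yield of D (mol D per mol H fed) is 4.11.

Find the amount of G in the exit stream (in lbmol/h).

371 lbmol/h

Conversion of H: H consumed = 1ξ₁ = 0.945 × 713 → ξ₁ = 673.8 lbmol/h.
Yield of D: 3ξ₂ / 713 = 4.11 → ξ₂ = 976.8 lbmol/h.
Outlet amounts (n = n₀ + Σ ν·ξ):
  H: 713 − 1(673.8) = 39.22
  G: 0 + 2(673.8) − 1(976.8) = 370.8
  D: 0 + 3(976.8) = 2930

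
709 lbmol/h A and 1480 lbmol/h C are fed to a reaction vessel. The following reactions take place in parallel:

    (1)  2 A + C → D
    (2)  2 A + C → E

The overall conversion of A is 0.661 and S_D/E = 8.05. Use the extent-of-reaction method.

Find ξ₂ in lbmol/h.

Conversion of A: A consumed = 0.661 × 709 = 468.6 lbmol/h = 2ξ₁ + 2ξ₂.
Selectivity: 1ξ₁ / (1ξ₂) = 8.05 → ξ₁ = 8.05 ξ₂.
Substitute: (2·8.05 + 2) ξ₂ = 468.6 → ξ₂ = 25.89 lbmol/h, ξ₁ = 208.4 lbmol/h.
Outlet amounts (n = n₀ + Σ ν·ξ):
  A: 709 − 2(208.4) − 2(25.89) = 240.4
  C: 1480 − 1(208.4) − 1(25.89) = 1246
  D: 0 + 1(208.4) = 208.4
  E: 0 + 1(25.89) = 25.89

ξ₂ = 25.9 lbmol/h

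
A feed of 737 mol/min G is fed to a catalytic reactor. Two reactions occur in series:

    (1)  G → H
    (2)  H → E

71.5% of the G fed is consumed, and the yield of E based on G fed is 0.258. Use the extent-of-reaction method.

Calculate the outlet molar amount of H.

Conversion of G: G consumed = 1ξ₁ = 0.715 × 737 → ξ₁ = 527 mol/min.
Yield of E: 1ξ₂ / 737 = 0.258 → ξ₂ = 190.1 mol/min.
Outlet amounts (n = n₀ + Σ ν·ξ):
  G: 737 − 1(527) = 210
  H: 0 + 1(527) − 1(190.1) = 336.8
  E: 0 + 1(190.1) = 190.1

337 mol/min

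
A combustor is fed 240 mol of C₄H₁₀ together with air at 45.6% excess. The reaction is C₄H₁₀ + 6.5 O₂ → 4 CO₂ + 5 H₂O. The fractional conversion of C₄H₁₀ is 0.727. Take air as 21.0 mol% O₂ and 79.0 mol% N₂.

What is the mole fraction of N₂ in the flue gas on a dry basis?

0.818

Stoichiometric O₂ = 6.5 × 240 = 1560 mol; O₂ fed = 1560 × 1.456 = 2271 mol.
N₂ fed = 2271 × 79/21 = 8545 mol.
Fuel reacted = 0.727 × 240 → ξ = 174.5 mol.
Outlet (n = n₀ + ν ξ):
  C₄H₁₀: 240 − 1(174.5) = 65.52
  O₂: 2271 − 6.5(174.5) = 1137
  N₂: 8545 (inert)
  CO₂: 0 + 4(174.5) = 697.9
  H₂O: 0 + 5(174.5) = 872.4
Dry total = 10450 mol; y_N₂ (dry) = 8545 / 10450 = 0.818.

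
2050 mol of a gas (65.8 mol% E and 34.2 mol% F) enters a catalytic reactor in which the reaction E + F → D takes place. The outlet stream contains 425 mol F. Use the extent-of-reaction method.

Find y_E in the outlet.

0.605

For F: n = n₀ − 1ξ → 425 = 701.1 − 1ξ, giving ξ = 276.1 mol.
Outlet amounts (n = n₀ + ν ξ):
  E: 1349 − 1(276.1) = 1073
  F: 701.1 − 1(276.1) = 425
  D: 0 + 1(276.1) = 276.1
Total out = 1774 mol; y_E = 1073 / 1774 = 0.6048.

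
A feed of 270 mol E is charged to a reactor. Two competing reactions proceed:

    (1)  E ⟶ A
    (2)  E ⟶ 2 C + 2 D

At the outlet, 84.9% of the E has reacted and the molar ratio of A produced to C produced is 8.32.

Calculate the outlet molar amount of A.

Conversion of E: E consumed = 0.849 × 270 = 229.2 mol = 1ξ₁ + 1ξ₂.
Selectivity: 1ξ₁ / (2ξ₂) = 8.32 → ξ₁ = 16.64 ξ₂.
Substitute: (1·16.64 + 1) ξ₂ = 229.2 → ξ₂ = 12.99 mol, ξ₁ = 216.2 mol.
Outlet amounts (n = n₀ + Σ ν·ξ):
  E: 270 − 1(216.2) − 1(12.99) = 40.77
  A: 0 + 1(216.2) = 216.2
  C: 0 + 2(12.99) = 25.99
  D: 0 + 2(12.99) = 25.99

216 mol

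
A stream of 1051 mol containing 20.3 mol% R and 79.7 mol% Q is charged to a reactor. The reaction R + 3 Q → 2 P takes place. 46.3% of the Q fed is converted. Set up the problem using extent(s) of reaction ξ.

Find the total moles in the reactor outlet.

792 mol

Q reacted = 0.463 × 837.6 = 387.8 mol; ν_Q = −3, so ξ = 387.8/3 = 129.3 mol.
Outlet amounts (n = n₀ + ν ξ):
  R: 213.4 − 1(129.3) = 84.08
  Q: 837.6 − 3(129.3) = 449.8
  P: 0 + 2(129.3) = 258.6
Total out = 84.08 + 449.8 + 258.6 = 792.4 mol.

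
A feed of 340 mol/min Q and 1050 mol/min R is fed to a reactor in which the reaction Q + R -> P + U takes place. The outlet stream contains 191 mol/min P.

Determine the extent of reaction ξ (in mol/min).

ξ = 191 mol/min

For P: n = n₀ + 1ξ → 191 = 0 + 1ξ, giving ξ = 191 mol/min.
Outlet amounts (n = n₀ + ν ξ):
  Q: 340 − 1(191) = 149
  R: 1050 − 1(191) = 859
  P: 0 + 1(191) = 191
  U: 0 + 1(191) = 191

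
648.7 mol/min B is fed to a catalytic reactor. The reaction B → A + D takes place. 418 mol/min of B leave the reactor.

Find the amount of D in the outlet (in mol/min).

For B: n = n₀ − 1ξ → 418 = 648.7 − 1ξ, giving ξ = 230.7 mol/min.
Outlet amounts (n = n₀ + ν ξ):
  B: 648.7 − 1(230.7) = 418
  A: 0 + 1(230.7) = 230.7
  D: 0 + 1(230.7) = 230.7

231 mol/min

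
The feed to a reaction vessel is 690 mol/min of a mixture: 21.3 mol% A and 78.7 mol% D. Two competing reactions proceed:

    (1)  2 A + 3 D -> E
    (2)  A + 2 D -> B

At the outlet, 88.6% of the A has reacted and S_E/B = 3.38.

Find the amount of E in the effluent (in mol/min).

56.7 mol/min

Conversion of A: A consumed = 0.886 × 147 = 130.2 mol/min = 2ξ₁ + 1ξ₂.
Selectivity: 1ξ₁ / (1ξ₂) = 3.38 → ξ₁ = 3.38 ξ₂.
Substitute: (2·3.38 + 1) ξ₂ = 130.2 → ξ₂ = 16.78 mol/min, ξ₁ = 56.72 mol/min.
Outlet amounts (n = n₀ + Σ ν·ξ):
  A: 147 − 2(56.72) − 1(16.78) = 16.75
  D: 543 − 3(56.72) − 2(16.78) = 339.3
  E: 0 + 1(56.72) = 56.72
  B: 0 + 1(16.78) = 16.78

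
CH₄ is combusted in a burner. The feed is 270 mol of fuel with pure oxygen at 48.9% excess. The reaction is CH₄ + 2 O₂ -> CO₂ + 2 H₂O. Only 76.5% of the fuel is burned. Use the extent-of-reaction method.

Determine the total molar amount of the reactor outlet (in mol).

Stoichiometric O₂ = 2 × 270 = 540 mol; O₂ fed = 540 × 1.489 = 804.1 mol.
Fuel reacted = 0.765 × 270 → ξ = 206.6 mol.
Outlet (n = n₀ + ν ξ):
  CH₄: 270 − 1(206.6) = 63.45
  O₂: 804.1 − 2(206.6) = 391
  CO₂: 0 + 1(206.6) = 206.6
  H₂O: 0 + 2(206.6) = 413.1
Total out = 63.45 + 391 + 206.6 + 413.1 = 1074 mol.

1070 mol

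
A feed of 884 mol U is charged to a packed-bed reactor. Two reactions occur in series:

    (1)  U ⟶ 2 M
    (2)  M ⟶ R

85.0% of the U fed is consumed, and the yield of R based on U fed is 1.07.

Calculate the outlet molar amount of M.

557 mol

Conversion of U: U consumed = 1ξ₁ = 0.85 × 884 → ξ₁ = 751.4 mol.
Yield of R: 1ξ₂ / 884 = 1.07 → ξ₂ = 945.9 mol.
Outlet amounts (n = n₀ + Σ ν·ξ):
  U: 884 − 1(751.4) = 132.6
  M: 0 + 2(751.4) − 1(945.9) = 556.9
  R: 0 + 1(945.9) = 945.9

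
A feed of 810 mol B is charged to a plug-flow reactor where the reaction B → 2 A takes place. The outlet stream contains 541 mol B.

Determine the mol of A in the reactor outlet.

538 mol

For B: n = n₀ − 1ξ → 541 = 810 − 1ξ, giving ξ = 269 mol.
Outlet amounts (n = n₀ + ν ξ):
  B: 810 − 1(269) = 541
  A: 0 + 2(269) = 538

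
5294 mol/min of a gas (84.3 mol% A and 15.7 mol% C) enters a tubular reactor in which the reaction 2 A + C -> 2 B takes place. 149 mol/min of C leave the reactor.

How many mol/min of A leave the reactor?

3100 mol/min

For C: n = n₀ − 1ξ → 149 = 831.2 − 1ξ, giving ξ = 682.2 mol/min.
Outlet amounts (n = n₀ + ν ξ):
  A: 4463 − 2(682.2) = 3099
  C: 831.2 − 1(682.2) = 149
  B: 0 + 2(682.2) = 1364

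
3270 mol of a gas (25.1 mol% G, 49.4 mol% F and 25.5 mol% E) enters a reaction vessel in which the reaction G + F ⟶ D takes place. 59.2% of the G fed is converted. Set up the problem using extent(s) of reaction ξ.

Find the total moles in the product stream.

2780 mol

G reacted = 0.592 × 820.8 = 485.9 mol; ν_G = −1, so ξ = 485.9/1 = 485.9 mol.
Outlet amounts (n = n₀ + ν ξ):
  G: 820.8 − 1(485.9) = 334.9
  F: 1615 − 1(485.9) = 1129
  D: 0 + 1(485.9) = 485.9
  E: 833.9 (inert)
Total out = 334.9 + 1129 + 485.9 + 833.9 = 2784 mol.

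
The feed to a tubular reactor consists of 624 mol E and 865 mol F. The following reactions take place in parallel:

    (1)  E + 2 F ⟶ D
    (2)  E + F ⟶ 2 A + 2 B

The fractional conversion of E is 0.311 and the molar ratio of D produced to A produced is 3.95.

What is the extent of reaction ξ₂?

Conversion of E: E consumed = 0.311 × 624 = 194.1 mol = 1ξ₁ + 1ξ₂.
Selectivity: 1ξ₁ / (2ξ₂) = 3.95 → ξ₁ = 7.9 ξ₂.
Substitute: (1·7.9 + 1) ξ₂ = 194.1 → ξ₂ = 21.8 mol, ξ₁ = 172.3 mol.
Outlet amounts (n = n₀ + Σ ν·ξ):
  E: 624 − 1(172.3) − 1(21.8) = 429.9
  F: 865 − 2(172.3) − 1(21.8) = 498.7
  D: 0 + 1(172.3) = 172.3
  A: 0 + 2(21.8) = 43.61
  B: 0 + 2(21.8) = 43.61

ξ₂ = 21.8 mol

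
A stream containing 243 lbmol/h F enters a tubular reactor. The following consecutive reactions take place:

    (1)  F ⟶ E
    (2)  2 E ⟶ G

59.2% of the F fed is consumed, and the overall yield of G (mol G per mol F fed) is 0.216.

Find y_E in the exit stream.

Conversion of F: F consumed = 1ξ₁ = 0.592 × 243 → ξ₁ = 143.9 lbmol/h.
Yield of G: 1ξ₂ / 243 = 0.216 → ξ₂ = 52.49 lbmol/h.
Outlet amounts (n = n₀ + Σ ν·ξ):
  F: 243 − 1(143.9) = 99.14
  E: 0 + 1(143.9) − 2(52.49) = 38.88
  G: 0 + 1(52.49) = 52.49
Total out = 190.5 lbmol/h; y_E = 38.88 / 190.5 = 0.2041.

0.204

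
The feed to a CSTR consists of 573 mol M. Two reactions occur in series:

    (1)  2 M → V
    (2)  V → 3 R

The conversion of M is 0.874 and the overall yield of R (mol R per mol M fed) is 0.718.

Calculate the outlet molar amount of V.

113 mol

Conversion of M: M consumed = 2ξ₁ = 0.874 × 573 → ξ₁ = 250.4 mol.
Yield of R: 3ξ₂ / 573 = 0.718 → ξ₂ = 137.1 mol.
Outlet amounts (n = n₀ + Σ ν·ξ):
  M: 573 − 2(250.4) = 72.2
  V: 0 + 1(250.4) − 1(137.1) = 113.3
  R: 0 + 3(137.1) = 411.4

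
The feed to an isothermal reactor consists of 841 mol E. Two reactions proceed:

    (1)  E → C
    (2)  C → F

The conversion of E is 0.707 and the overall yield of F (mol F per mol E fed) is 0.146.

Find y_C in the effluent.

Conversion of E: E consumed = 1ξ₁ = 0.707 × 841 → ξ₁ = 594.6 mol.
Yield of F: 1ξ₂ / 841 = 0.146 → ξ₂ = 122.8 mol.
Outlet amounts (n = n₀ + Σ ν·ξ):
  E: 841 − 1(594.6) = 246.4
  C: 0 + 1(594.6) − 1(122.8) = 471.8
  F: 0 + 1(122.8) = 122.8
Total out = 841 mol; y_C = 471.8 / 841 = 0.561.

0.561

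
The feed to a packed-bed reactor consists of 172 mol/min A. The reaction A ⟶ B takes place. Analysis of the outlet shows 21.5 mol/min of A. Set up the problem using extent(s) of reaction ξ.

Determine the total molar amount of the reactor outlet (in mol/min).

172 mol/min

For A: n = n₀ − 1ξ → 21.5 = 172 − 1ξ, giving ξ = 150.5 mol/min.
Outlet amounts (n = n₀ + ν ξ):
  A: 172 − 1(150.5) = 21.5
  B: 0 + 1(150.5) = 150.5
Total out = 21.5 + 150.5 = 172 mol/min.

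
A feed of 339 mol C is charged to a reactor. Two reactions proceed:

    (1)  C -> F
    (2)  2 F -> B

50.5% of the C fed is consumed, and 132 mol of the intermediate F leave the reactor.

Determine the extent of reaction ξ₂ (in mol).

ξ₂ = 19.6 mol

Conversion of C: C consumed = 1ξ₁ = 0.505 × 339 → ξ₁ = 171.2 mol.
F balance: n_F = 0 + 1ξ₁ − 2ξ₂ = 132 → ξ₂ = (1·171.2 − 132)/2 = 19.6 mol.
Outlet amounts (n = n₀ + Σ ν·ξ):
  C: 339 − 1(171.2) = 167.8
  F: 0 + 1(171.2) − 2(19.6) = 132
  B: 0 + 1(19.6) = 19.6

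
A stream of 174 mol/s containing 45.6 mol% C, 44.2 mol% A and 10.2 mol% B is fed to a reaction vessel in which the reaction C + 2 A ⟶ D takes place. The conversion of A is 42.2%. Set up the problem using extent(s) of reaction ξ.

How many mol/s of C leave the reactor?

63.1 mol/s

A reacted = 0.422 × 76.91 = 32.46 mol/s; ν_A = −2, so ξ = 32.46/2 = 16.23 mol/s.
Outlet amounts (n = n₀ + ν ξ):
  C: 79.34 − 1(16.23) = 63.12
  A: 76.91 − 2(16.23) = 44.45
  D: 0 + 1(16.23) = 16.23
  B: 17.75 (inert)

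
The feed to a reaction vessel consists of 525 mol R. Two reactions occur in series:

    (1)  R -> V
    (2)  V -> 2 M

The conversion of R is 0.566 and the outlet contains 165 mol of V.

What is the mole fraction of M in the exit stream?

0.402

Conversion of R: R consumed = 1ξ₁ = 0.566 × 525 → ξ₁ = 297.1 mol.
V balance: n_V = 0 + 1ξ₁ − 1ξ₂ = 165 → ξ₂ = (1·297.1 − 165)/1 = 132.1 mol.
Outlet amounts (n = n₀ + Σ ν·ξ):
  R: 525 − 1(297.1) = 227.9
  V: 0 + 1(297.1) − 1(132.1) = 165
  M: 0 + 2(132.1) = 264.3
Total out = 657.1 mol; y_M = 264.3 / 657.1 = 0.4022.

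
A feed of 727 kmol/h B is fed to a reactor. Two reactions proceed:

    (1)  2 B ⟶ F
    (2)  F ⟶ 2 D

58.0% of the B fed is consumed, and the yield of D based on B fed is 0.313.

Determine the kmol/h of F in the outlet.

Conversion of B: B consumed = 2ξ₁ = 0.58 × 727 → ξ₁ = 210.8 kmol/h.
Yield of D: 2ξ₂ / 727 = 0.313 → ξ₂ = 113.8 kmol/h.
Outlet amounts (n = n₀ + Σ ν·ξ):
  B: 727 − 2(210.8) = 305.3
  F: 0 + 1(210.8) − 1(113.8) = 97.05
  D: 0 + 2(113.8) = 227.6

97.1 kmol/h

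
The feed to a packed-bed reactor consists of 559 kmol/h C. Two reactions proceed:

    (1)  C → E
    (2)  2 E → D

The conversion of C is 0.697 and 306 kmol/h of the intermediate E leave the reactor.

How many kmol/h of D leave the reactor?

Conversion of C: C consumed = 1ξ₁ = 0.697 × 559 → ξ₁ = 389.6 kmol/h.
E balance: n_E = 0 + 1ξ₁ − 2ξ₂ = 306 → ξ₂ = (1·389.6 − 306)/2 = 41.81 kmol/h.
Outlet amounts (n = n₀ + Σ ν·ξ):
  C: 559 − 1(389.6) = 169.4
  E: 0 + 1(389.6) − 2(41.81) = 306
  D: 0 + 1(41.81) = 41.81

41.8 kmol/h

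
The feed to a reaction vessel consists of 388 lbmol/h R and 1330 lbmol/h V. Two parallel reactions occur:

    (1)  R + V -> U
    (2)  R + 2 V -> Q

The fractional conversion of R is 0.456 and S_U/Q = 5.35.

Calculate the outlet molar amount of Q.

Conversion of R: R consumed = 0.456 × 388 = 176.9 lbmol/h = 1ξ₁ + 1ξ₂.
Selectivity: 1ξ₁ / (1ξ₂) = 5.35 → ξ₁ = 5.35 ξ₂.
Substitute: (1·5.35 + 1) ξ₂ = 176.9 → ξ₂ = 27.86 lbmol/h, ξ₁ = 149.1 lbmol/h.
Outlet amounts (n = n₀ + Σ ν·ξ):
  R: 388 − 1(149.1) − 1(27.86) = 211.1
  V: 1330 − 1(149.1) − 2(27.86) = 1125
  U: 0 + 1(149.1) = 149.1
  Q: 0 + 1(27.86) = 27.86

27.9 lbmol/h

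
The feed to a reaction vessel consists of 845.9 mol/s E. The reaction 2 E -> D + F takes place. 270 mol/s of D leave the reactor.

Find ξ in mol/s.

For D: n = n₀ + 1ξ → 270 = 0 + 1ξ, giving ξ = 270 mol/s.
Outlet amounts (n = n₀ + ν ξ):
  E: 845.9 − 2(270) = 305.9
  D: 0 + 1(270) = 270
  F: 0 + 1(270) = 270

ξ = 270 mol/s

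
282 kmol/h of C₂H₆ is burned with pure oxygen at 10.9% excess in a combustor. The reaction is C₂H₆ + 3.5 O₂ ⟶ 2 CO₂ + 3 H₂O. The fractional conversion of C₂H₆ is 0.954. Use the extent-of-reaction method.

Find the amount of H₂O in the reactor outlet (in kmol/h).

Stoichiometric O₂ = 3.5 × 282 = 987 kmol/h; O₂ fed = 987 × 1.109 = 1095 kmol/h.
Fuel reacted = 0.954 × 282 → ξ = 269 kmol/h.
Outlet (n = n₀ + ν ξ):
  C₂H₆: 282 − 1(269) = 12.97
  O₂: 1095 − 3.5(269) = 153
  CO₂: 0 + 2(269) = 538.1
  H₂O: 0 + 3(269) = 807.1

807 kmol/h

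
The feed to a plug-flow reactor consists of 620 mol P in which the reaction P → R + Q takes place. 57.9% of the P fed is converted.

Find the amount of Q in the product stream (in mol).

P reacted = 0.579 × 620 = 359 mol; ν_P = −1, so ξ = 359/1 = 359 mol.
Outlet amounts (n = n₀ + ν ξ):
  P: 620 − 1(359) = 261
  R: 0 + 1(359) = 359
  Q: 0 + 1(359) = 359

359 mol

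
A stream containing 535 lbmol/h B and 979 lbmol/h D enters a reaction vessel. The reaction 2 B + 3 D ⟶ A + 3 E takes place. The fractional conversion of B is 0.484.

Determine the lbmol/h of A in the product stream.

B reacted = 0.484 × 535 = 258.9 lbmol/h; ν_B = −2, so ξ = 258.9/2 = 129.5 lbmol/h.
Outlet amounts (n = n₀ + ν ξ):
  B: 535 − 2(129.5) = 276.1
  D: 979 − 3(129.5) = 590.6
  A: 0 + 1(129.5) = 129.5
  E: 0 + 3(129.5) = 388.4

129 lbmol/h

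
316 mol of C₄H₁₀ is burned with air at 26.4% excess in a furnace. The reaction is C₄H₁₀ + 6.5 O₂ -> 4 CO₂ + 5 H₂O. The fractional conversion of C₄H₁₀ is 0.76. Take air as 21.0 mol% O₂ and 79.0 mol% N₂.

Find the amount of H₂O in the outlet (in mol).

1200 mol

Stoichiometric O₂ = 6.5 × 316 = 2054 mol; O₂ fed = 2054 × 1.264 = 2596 mol.
N₂ fed = 2596 × 79/21 = 9767 mol.
Fuel reacted = 0.76 × 316 → ξ = 240.2 mol.
Outlet (n = n₀ + ν ξ):
  C₄H₁₀: 316 − 1(240.2) = 75.84
  O₂: 2596 − 6.5(240.2) = 1035
  N₂: 9767 (inert)
  CO₂: 0 + 4(240.2) = 960.6
  H₂O: 0 + 5(240.2) = 1201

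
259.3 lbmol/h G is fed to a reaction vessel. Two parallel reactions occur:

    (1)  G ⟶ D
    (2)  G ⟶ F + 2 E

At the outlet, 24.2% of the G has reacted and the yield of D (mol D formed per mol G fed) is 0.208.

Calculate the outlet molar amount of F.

Yield of D: 1ξ₁ / 259.3 = 0.208 → ξ₁ = 53.93 lbmol/h.
Conversion of G: 1ξ₁ + 1ξ₂ = 0.242 × 259.3 = 62.75 → ξ₂ = 8.816 lbmol/h.
Outlet amounts (n = n₀ + Σ ν·ξ):
  G: 259.3 − 1(53.93) − 1(8.816) = 196.5
  D: 0 + 1(53.93) = 53.93
  F: 0 + 1(8.816) = 8.816
  E: 0 + 2(8.816) = 17.63

8.82 lbmol/h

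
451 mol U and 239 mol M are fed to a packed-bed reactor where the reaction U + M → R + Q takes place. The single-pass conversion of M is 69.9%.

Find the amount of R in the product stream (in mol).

167 mol

M reacted = 0.699 × 239 = 167.1 mol; ν_M = −1, so ξ = 167.1/1 = 167.1 mol.
Outlet amounts (n = n₀ + ν ξ):
  U: 451 − 1(167.1) = 283.9
  M: 239 − 1(167.1) = 71.94
  R: 0 + 1(167.1) = 167.1
  Q: 0 + 1(167.1) = 167.1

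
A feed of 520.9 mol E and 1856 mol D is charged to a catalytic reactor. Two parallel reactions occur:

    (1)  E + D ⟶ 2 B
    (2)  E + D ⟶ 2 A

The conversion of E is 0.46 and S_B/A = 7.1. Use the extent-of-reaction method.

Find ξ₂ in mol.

ξ₂ = 29.6 mol

Conversion of E: E consumed = 0.46 × 520.9 = 239.6 mol = 1ξ₁ + 1ξ₂.
Selectivity: 2ξ₁ / (2ξ₂) = 7.1 → ξ₁ = 7.1 ξ₂.
Substitute: (1·7.1 + 1) ξ₂ = 239.6 → ξ₂ = 29.58 mol, ξ₁ = 210 mol.
Outlet amounts (n = n₀ + Σ ν·ξ):
  E: 520.9 − 1(210) − 1(29.58) = 281.3
  D: 1856 − 1(210) − 1(29.58) = 1616
  B: 0 + 2(210) = 420.1
  A: 0 + 2(29.58) = 59.16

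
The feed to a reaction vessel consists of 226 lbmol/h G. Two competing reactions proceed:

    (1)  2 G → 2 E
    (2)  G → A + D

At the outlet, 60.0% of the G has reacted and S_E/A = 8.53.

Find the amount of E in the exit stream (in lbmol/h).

Conversion of G: G consumed = 0.6 × 226 = 135.6 lbmol/h = 2ξ₁ + 1ξ₂.
Selectivity: 2ξ₁ / (1ξ₂) = 8.53 → ξ₁ = 4.265 ξ₂.
Substitute: (2·4.265 + 1) ξ₂ = 135.6 → ξ₂ = 14.23 lbmol/h, ξ₁ = 60.69 lbmol/h.
Outlet amounts (n = n₀ + Σ ν·ξ):
  G: 226 − 2(60.69) − 1(14.23) = 90.4
  E: 0 + 2(60.69) = 121.4
  A: 0 + 1(14.23) = 14.23
  D: 0 + 1(14.23) = 14.23

121 lbmol/h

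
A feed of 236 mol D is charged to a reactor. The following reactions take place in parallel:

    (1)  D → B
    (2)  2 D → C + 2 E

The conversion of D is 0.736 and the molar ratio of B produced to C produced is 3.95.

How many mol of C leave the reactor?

Conversion of D: D consumed = 0.736 × 236 = 173.7 mol = 1ξ₁ + 2ξ₂.
Selectivity: 1ξ₁ / (1ξ₂) = 3.95 → ξ₁ = 3.95 ξ₂.
Substitute: (1·3.95 + 2) ξ₂ = 173.7 → ξ₂ = 29.19 mol, ξ₁ = 115.3 mol.
Outlet amounts (n = n₀ + Σ ν·ξ):
  D: 236 − 1(115.3) − 2(29.19) = 62.3
  B: 0 + 1(115.3) = 115.3
  C: 0 + 1(29.19) = 29.19
  E: 0 + 2(29.19) = 58.39

29.2 mol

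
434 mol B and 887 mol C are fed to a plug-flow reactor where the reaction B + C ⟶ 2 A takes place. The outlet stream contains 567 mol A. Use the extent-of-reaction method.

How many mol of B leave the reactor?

150 mol

For A: n = n₀ + 2ξ → 567 = 0 + 2ξ, giving ξ = 283.5 mol.
Outlet amounts (n = n₀ + ν ξ):
  B: 434 − 1(283.5) = 150.5
  C: 887 − 1(283.5) = 603.5
  A: 0 + 2(283.5) = 567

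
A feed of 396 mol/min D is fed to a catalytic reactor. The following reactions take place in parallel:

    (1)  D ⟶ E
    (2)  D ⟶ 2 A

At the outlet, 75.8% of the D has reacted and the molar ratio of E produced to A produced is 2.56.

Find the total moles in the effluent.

445 mol/min

Conversion of D: D consumed = 0.758 × 396 = 300.2 mol/min = 1ξ₁ + 1ξ₂.
Selectivity: 1ξ₁ / (2ξ₂) = 2.56 → ξ₁ = 5.12 ξ₂.
Substitute: (1·5.12 + 1) ξ₂ = 300.2 → ξ₂ = 49.05 mol/min, ξ₁ = 251.1 mol/min.
Outlet amounts (n = n₀ + Σ ν·ξ):
  D: 396 − 1(251.1) − 1(49.05) = 95.83
  E: 0 + 1(251.1) = 251.1
  A: 0 + 2(49.05) = 98.09
Total out = 95.83 + 251.1 + 98.09 = 445 mol/min.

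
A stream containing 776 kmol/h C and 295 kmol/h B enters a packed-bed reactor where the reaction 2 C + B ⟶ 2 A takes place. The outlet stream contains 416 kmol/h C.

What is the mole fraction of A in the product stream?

For C: n = n₀ − 2ξ → 416 = 776 − 2ξ, giving ξ = 180 kmol/h.
Outlet amounts (n = n₀ + ν ξ):
  C: 776 − 2(180) = 416
  B: 295 − 1(180) = 115
  A: 0 + 2(180) = 360
Total out = 891 kmol/h; y_A = 360 / 891 = 0.404.

0.404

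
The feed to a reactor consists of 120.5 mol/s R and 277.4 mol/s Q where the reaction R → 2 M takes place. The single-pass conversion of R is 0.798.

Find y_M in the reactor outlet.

R reacted = 0.798 × 120.5 = 96.16 mol/s; ν_R = −1, so ξ = 96.16/1 = 96.16 mol/s.
Outlet amounts (n = n₀ + ν ξ):
  R: 120.5 − 1(96.16) = 24.34
  M: 0 + 2(96.16) = 192.3
  Q: 277.4 (inert)
Total out = 494.1 mol/s; y_M = 192.3 / 494.1 = 0.3893.

0.389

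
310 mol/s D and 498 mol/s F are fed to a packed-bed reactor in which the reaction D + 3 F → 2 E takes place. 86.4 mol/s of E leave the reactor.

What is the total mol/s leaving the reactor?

For E: n = n₀ + 2ξ → 86.4 = 0 + 2ξ, giving ξ = 43.2 mol/s.
Outlet amounts (n = n₀ + ν ξ):
  D: 310 − 1(43.2) = 266.8
  F: 498 − 3(43.2) = 368.4
  E: 0 + 2(43.2) = 86.4
Total out = 266.8 + 368.4 + 86.4 = 721.6 mol/s.

722 mol/s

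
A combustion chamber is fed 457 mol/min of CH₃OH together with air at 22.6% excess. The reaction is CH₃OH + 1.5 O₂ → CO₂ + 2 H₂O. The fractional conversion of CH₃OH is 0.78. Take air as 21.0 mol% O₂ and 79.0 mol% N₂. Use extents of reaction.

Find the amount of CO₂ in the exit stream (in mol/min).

Stoichiometric O₂ = 1.5 × 457 = 685.5 mol/min; O₂ fed = 685.5 × 1.226 = 840.4 mol/min.
N₂ fed = 840.4 × 79/21 = 3162 mol/min.
Fuel reacted = 0.78 × 457 → ξ = 356.5 mol/min.
Outlet (n = n₀ + ν ξ):
  CH₃OH: 457 − 1(356.5) = 100.5
  O₂: 840.4 − 1.5(356.5) = 305.7
  N₂: 3162 (inert)
  CO₂: 0 + 1(356.5) = 356.5
  H₂O: 0 + 2(356.5) = 712.9

356 mol/min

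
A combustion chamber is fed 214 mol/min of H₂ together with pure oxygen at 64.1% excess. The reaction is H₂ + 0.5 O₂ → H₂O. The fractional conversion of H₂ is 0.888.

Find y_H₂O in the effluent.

0.645

Stoichiometric O₂ = 0.5 × 214 = 107 mol/min; O₂ fed = 107 × 1.641 = 175.6 mol/min.
Fuel reacted = 0.888 × 214 → ξ = 190 mol/min.
Outlet (n = n₀ + ν ξ):
  H₂: 214 − 1(190) = 23.97
  O₂: 175.6 − 0.5(190) = 80.57
  H₂O: 0 + 1(190) = 190
Total out = 294.6 mol/min; y_H₂O = 190 / 294.6 = 0.6451.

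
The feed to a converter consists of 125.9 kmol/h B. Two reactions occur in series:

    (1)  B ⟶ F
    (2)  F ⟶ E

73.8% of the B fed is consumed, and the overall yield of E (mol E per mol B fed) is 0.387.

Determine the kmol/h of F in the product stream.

44.2 kmol/h

Conversion of B: B consumed = 1ξ₁ = 0.738 × 125.9 → ξ₁ = 92.91 kmol/h.
Yield of E: 1ξ₂ / 125.9 = 0.387 → ξ₂ = 48.72 kmol/h.
Outlet amounts (n = n₀ + Σ ν·ξ):
  B: 125.9 − 1(92.91) = 32.99
  F: 0 + 1(92.91) − 1(48.72) = 44.19
  E: 0 + 1(48.72) = 48.72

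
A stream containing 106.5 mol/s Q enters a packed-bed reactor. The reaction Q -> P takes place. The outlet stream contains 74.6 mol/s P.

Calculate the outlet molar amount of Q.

31.9 mol/s

For P: n = n₀ + 1ξ → 74.6 = 0 + 1ξ, giving ξ = 74.6 mol/s.
Outlet amounts (n = n₀ + ν ξ):
  Q: 106.5 − 1(74.6) = 31.9
  P: 0 + 1(74.6) = 74.6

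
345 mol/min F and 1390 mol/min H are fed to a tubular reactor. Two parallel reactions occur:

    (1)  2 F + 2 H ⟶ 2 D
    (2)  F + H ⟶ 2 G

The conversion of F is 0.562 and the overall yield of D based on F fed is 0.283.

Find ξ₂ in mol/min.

Yield of D: 2ξ₁ / 345 = 0.283 → ξ₁ = 48.82 mol/min.
Conversion of F: 2ξ₁ + 1ξ₂ = 0.562 × 345 = 193.9 → ξ₂ = 96.26 mol/min.
Outlet amounts (n = n₀ + Σ ν·ξ):
  F: 345 − 2(48.82) − 1(96.26) = 151.1
  H: 1390 − 2(48.82) − 1(96.26) = 1196
  D: 0 + 2(48.82) = 97.63
  G: 0 + 2(96.26) = 192.5

ξ₂ = 96.3 mol/min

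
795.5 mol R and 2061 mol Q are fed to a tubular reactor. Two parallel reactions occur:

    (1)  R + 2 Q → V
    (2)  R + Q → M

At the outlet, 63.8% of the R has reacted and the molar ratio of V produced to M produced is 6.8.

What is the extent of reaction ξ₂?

ξ₂ = 65.1 mol

Conversion of R: R consumed = 0.638 × 795.5 = 507.5 mol = 1ξ₁ + 1ξ₂.
Selectivity: 1ξ₁ / (1ξ₂) = 6.8 → ξ₁ = 6.8 ξ₂.
Substitute: (1·6.8 + 1) ξ₂ = 507.5 → ξ₂ = 65.07 mol, ξ₁ = 442.5 mol.
Outlet amounts (n = n₀ + Σ ν·ξ):
  R: 795.5 − 1(442.5) − 1(65.07) = 288
  Q: 2061 − 2(442.5) − 1(65.07) = 1111
  V: 0 + 1(442.5) = 442.5
  M: 0 + 1(65.07) = 65.07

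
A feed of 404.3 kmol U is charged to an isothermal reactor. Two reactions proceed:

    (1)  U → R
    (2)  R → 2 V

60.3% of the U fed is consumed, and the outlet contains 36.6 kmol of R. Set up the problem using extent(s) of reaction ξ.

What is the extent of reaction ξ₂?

Conversion of U: U consumed = 1ξ₁ = 0.603 × 404.3 → ξ₁ = 243.8 kmol.
R balance: n_R = 0 + 1ξ₁ − 1ξ₂ = 36.6 → ξ₂ = (1·243.8 − 36.6)/1 = 207.2 kmol.
Outlet amounts (n = n₀ + Σ ν·ξ):
  U: 404.3 − 1(243.8) = 160.5
  R: 0 + 1(243.8) − 1(207.2) = 36.6
  V: 0 + 2(207.2) = 414.4

ξ₂ = 207 kmol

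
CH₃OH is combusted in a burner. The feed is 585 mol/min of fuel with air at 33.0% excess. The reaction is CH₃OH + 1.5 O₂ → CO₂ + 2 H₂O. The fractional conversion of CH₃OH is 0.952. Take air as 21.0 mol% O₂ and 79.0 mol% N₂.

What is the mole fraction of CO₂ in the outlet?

Stoichiometric O₂ = 1.5 × 585 = 877.5 mol/min; O₂ fed = 877.5 × 1.330 = 1167 mol/min.
N₂ fed = 1167 × 79/21 = 4390 mol/min.
Fuel reacted = 0.952 × 585 → ξ = 556.9 mol/min.
Outlet (n = n₀ + ν ξ):
  CH₃OH: 585 − 1(556.9) = 28.08
  O₂: 1167 − 1.5(556.9) = 331.7
  N₂: 4390 (inert)
  CO₂: 0 + 1(556.9) = 556.9
  H₂O: 0 + 2(556.9) = 1114
Total out = 6421 mol/min; y_CO₂ = 556.9 / 6421 = 0.08673.

0.0867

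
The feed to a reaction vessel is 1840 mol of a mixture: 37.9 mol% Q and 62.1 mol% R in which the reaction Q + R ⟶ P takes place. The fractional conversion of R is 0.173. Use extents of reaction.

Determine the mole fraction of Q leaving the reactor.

0.304

R reacted = 0.173 × 1143 = 197.7 mol; ν_R = −1, so ξ = 197.7/1 = 197.7 mol.
Outlet amounts (n = n₀ + ν ξ):
  Q: 697.4 − 1(197.7) = 499.7
  R: 1143 − 1(197.7) = 945
  P: 0 + 1(197.7) = 197.7
Total out = 1642 mol; y_Q = 499.7 / 1642 = 0.3043.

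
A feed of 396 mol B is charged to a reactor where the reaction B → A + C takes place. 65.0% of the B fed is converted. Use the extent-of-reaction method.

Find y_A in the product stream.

B reacted = 0.65 × 396 = 257.4 mol; ν_B = −1, so ξ = 257.4/1 = 257.4 mol.
Outlet amounts (n = n₀ + ν ξ):
  B: 396 − 1(257.4) = 138.6
  A: 0 + 1(257.4) = 257.4
  C: 0 + 1(257.4) = 257.4
Total out = 653.4 mol; y_A = 257.4 / 653.4 = 0.3939.

0.394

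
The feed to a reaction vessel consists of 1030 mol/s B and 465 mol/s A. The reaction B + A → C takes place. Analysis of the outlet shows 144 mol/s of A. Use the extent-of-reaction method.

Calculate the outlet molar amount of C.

For A: n = n₀ − 1ξ → 144 = 465 − 1ξ, giving ξ = 321 mol/s.
Outlet amounts (n = n₀ + ν ξ):
  B: 1030 − 1(321) = 709
  A: 465 − 1(321) = 144
  C: 0 + 1(321) = 321

321 mol/s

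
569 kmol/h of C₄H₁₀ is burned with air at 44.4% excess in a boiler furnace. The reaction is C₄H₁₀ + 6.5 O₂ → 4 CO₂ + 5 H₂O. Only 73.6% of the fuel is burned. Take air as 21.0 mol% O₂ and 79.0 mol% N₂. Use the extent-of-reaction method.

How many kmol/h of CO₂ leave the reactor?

Stoichiometric O₂ = 6.5 × 569 = 3698 kmol/h; O₂ fed = 3698 × 1.444 = 5341 kmol/h.
N₂ fed = 5341 × 79/21 = 20090 kmol/h.
Fuel reacted = 0.736 × 569 → ξ = 418.8 kmol/h.
Outlet (n = n₀ + ν ξ):
  C₄H₁₀: 569 − 1(418.8) = 150.2
  O₂: 5341 − 6.5(418.8) = 2619
  N₂: 20090 (inert)
  CO₂: 0 + 4(418.8) = 1675
  H₂O: 0 + 5(418.8) = 2094

1680 kmol/h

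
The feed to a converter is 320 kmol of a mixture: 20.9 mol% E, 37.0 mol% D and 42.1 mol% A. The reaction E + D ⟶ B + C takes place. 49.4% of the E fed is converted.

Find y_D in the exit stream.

0.267

E reacted = 0.494 × 66.88 = 33.04 kmol; ν_E = −1, so ξ = 33.04/1 = 33.04 kmol.
Outlet amounts (n = n₀ + ν ξ):
  E: 66.88 − 1(33.04) = 33.84
  D: 118.4 − 1(33.04) = 85.36
  B: 0 + 1(33.04) = 33.04
  C: 0 + 1(33.04) = 33.04
  A: 134.7 (inert)
Total out = 320 kmol; y_D = 85.36 / 320 = 0.2668.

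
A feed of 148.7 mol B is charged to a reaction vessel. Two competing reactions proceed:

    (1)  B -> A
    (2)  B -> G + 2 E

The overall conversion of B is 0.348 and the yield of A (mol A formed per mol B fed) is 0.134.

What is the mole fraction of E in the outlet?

0.3

Yield of A: 1ξ₁ / 148.7 = 0.134 → ξ₁ = 19.93 mol.
Conversion of B: 1ξ₁ + 1ξ₂ = 0.348 × 148.7 = 51.75 → ξ₂ = 31.82 mol.
Outlet amounts (n = n₀ + Σ ν·ξ):
  B: 148.7 − 1(19.93) − 1(31.82) = 96.95
  A: 0 + 1(19.93) = 19.93
  G: 0 + 1(31.82) = 31.82
  E: 0 + 2(31.82) = 63.64
Total out = 212.3 mol; y_E = 63.64 / 212.3 = 0.2997.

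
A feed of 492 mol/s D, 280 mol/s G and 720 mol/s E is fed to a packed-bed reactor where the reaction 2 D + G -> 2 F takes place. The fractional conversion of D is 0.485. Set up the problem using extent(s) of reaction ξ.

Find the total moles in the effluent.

D reacted = 0.485 × 492 = 238.6 mol/s; ν_D = −2, so ξ = 238.6/2 = 119.3 mol/s.
Outlet amounts (n = n₀ + ν ξ):
  D: 492 − 2(119.3) = 253.4
  G: 280 − 1(119.3) = 160.7
  F: 0 + 2(119.3) = 238.6
  E: 720 (inert)
Total out = 253.4 + 160.7 + 238.6 + 720 = 1373 mol/s.

1370 mol/s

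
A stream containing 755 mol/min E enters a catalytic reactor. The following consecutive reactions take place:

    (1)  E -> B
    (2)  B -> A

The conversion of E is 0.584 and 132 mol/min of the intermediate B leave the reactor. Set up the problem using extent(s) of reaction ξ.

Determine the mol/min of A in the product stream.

309 mol/min

Conversion of E: E consumed = 1ξ₁ = 0.584 × 755 → ξ₁ = 440.9 mol/min.
B balance: n_B = 0 + 1ξ₁ − 1ξ₂ = 132 → ξ₂ = (1·440.9 − 132)/1 = 308.9 mol/min.
Outlet amounts (n = n₀ + Σ ν·ξ):
  E: 755 − 1(440.9) = 314.1
  B: 0 + 1(440.9) − 1(308.9) = 132
  A: 0 + 1(308.9) = 308.9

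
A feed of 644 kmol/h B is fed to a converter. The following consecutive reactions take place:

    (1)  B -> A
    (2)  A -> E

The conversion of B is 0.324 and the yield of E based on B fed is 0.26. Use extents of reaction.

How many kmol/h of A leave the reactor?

Conversion of B: B consumed = 1ξ₁ = 0.324 × 644 → ξ₁ = 208.7 kmol/h.
Yield of E: 1ξ₂ / 644 = 0.26 → ξ₂ = 167.4 kmol/h.
Outlet amounts (n = n₀ + Σ ν·ξ):
  B: 644 − 1(208.7) = 435.3
  A: 0 + 1(208.7) − 1(167.4) = 41.22
  E: 0 + 1(167.4) = 167.4

41.2 kmol/h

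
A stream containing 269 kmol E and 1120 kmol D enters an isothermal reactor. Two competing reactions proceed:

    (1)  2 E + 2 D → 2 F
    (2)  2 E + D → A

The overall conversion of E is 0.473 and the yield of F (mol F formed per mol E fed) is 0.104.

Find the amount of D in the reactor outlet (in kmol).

1040 kmol

Yield of F: 2ξ₁ / 269 = 0.104 → ξ₁ = 13.99 kmol.
Conversion of E: 2ξ₁ + 2ξ₂ = 0.473 × 269 = 127.2 → ξ₂ = 49.63 kmol.
Outlet amounts (n = n₀ + Σ ν·ξ):
  E: 269 − 2(13.99) − 2(49.63) = 141.8
  D: 1120 − 2(13.99) − 1(49.63) = 1042
  F: 0 + 2(13.99) = 27.98
  A: 0 + 1(49.63) = 49.63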